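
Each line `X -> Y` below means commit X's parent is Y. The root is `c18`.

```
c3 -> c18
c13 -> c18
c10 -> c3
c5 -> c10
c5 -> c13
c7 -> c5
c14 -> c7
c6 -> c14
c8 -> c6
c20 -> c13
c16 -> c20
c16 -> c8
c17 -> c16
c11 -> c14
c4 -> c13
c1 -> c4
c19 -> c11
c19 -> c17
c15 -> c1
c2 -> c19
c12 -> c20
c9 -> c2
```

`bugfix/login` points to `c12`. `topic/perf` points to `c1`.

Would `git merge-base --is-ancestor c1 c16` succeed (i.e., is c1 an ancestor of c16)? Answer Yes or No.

Ancestors of c16: {c10, c13, c14, c16, c18, c20, c3, c5, c6, c7, c8}.
c1 is not in that set, so it is not an ancestor of c16.

No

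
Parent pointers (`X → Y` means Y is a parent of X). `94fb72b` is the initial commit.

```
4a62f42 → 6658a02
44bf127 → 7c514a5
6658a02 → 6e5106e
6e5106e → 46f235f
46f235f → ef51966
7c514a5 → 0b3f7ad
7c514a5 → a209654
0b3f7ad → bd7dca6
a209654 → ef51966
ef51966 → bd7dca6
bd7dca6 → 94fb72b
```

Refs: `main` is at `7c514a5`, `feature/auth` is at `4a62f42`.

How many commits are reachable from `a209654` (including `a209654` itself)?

4

Walking parent pointers from a209654: reachable set = {94fb72b, a209654, bd7dca6, ef51966}.
That is 4 commits.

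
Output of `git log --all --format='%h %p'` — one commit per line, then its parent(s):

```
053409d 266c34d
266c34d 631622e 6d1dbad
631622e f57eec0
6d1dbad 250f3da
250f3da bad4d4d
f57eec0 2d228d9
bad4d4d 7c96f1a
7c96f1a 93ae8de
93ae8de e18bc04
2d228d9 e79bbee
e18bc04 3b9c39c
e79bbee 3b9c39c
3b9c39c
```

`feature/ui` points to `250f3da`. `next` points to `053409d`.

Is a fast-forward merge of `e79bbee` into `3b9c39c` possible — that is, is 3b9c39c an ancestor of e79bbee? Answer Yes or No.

Yes

A fast-forward from 3b9c39c to e79bbee is possible iff 3b9c39c is an ancestor of e79bbee.
Ancestors of e79bbee: {3b9c39c, e79bbee}.
3b9c39c is among them, so fast-forward is possible.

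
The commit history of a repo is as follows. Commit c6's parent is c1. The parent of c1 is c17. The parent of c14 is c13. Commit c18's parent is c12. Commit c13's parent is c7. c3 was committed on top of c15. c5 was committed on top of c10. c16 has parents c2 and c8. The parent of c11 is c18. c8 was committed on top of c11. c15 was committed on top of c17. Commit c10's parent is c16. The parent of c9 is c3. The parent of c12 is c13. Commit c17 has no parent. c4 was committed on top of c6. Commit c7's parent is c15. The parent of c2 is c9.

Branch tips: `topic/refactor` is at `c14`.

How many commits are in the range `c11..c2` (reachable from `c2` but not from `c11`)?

Reachable from c2: {c15, c17, c2, c3, c9}.
Reachable from c11: {c11, c12, c13, c15, c17, c18, c7}.
In c2's history but not c11's: {c2, c3, c9} — 3 commits.

3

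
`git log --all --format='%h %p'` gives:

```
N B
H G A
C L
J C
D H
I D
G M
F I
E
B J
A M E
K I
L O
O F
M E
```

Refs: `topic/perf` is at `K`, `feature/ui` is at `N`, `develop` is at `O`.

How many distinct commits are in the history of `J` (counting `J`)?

Walking parent pointers from J: reachable set = {A, C, D, E, F, G, H, I, J, L, M, O}.
That is 12 commits.

12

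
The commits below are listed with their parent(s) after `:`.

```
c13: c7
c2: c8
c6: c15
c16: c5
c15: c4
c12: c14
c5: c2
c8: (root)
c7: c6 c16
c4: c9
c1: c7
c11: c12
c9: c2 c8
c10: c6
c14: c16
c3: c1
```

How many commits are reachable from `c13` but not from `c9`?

Reachable from c13: {c13, c15, c16, c2, c4, c5, c6, c7, c8, c9}.
Reachable from c9: {c2, c8, c9}.
In c13's history but not c9's: {c13, c15, c16, c4, c5, c6, c7} — 7 commits.

7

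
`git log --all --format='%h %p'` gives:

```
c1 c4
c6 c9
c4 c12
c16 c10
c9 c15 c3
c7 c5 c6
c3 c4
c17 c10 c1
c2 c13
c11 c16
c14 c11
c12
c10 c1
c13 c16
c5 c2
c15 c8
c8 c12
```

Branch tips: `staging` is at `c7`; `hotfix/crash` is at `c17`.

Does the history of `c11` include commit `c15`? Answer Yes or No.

No

Ancestors of c11: {c1, c10, c11, c12, c16, c4}.
c15 is not in that set, so it is not an ancestor of c11.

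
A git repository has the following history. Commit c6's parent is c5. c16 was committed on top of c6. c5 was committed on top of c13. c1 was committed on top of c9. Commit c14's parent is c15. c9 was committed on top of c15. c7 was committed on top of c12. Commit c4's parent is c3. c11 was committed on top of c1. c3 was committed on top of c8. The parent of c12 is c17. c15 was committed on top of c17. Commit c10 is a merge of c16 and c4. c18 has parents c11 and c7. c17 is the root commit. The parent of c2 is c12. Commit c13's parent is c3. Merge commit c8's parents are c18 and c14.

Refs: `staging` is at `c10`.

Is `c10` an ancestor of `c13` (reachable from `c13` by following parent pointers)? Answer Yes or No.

Ancestors of c13: {c1, c11, c12, c13, c14, c15, c17, c18, c3, c7, c8, c9}.
c10 is not in that set, so it is not an ancestor of c13.

No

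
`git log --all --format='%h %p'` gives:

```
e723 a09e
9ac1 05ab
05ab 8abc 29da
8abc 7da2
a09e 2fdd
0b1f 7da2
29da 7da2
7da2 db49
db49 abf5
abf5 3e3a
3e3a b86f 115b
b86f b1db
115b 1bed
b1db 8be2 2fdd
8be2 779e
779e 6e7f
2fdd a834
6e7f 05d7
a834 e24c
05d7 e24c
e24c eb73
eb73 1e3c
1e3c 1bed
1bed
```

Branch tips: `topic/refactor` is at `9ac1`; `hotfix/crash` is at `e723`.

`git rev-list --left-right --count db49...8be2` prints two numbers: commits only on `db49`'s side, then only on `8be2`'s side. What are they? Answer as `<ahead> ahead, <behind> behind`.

8 ahead, 0 behind

Reachable from db49: {05d7, 115b, 1bed, 1e3c, 2fdd, 3e3a, 6e7f, 779e, 8be2, a834, abf5, b1db, b86f, db49, e24c, eb73}.
Reachable from 8be2: {05d7, 1bed, 1e3c, 6e7f, 779e, 8be2, e24c, eb73}.
Only in db49's history (ahead): {115b, 2fdd, 3e3a, a834, abf5, b1db, b86f, db49} — 8.
Only in 8be2's history (behind): {} — 0.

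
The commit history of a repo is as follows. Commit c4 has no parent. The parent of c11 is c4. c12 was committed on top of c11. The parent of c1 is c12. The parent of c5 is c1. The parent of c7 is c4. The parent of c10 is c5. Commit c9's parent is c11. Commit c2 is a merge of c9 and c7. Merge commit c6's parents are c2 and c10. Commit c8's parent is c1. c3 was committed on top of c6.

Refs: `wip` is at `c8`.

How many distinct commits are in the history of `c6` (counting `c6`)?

Walking parent pointers from c6: reachable set = {c1, c10, c11, c12, c2, c4, c5, c6, c7, c9}.
That is 10 commits.

10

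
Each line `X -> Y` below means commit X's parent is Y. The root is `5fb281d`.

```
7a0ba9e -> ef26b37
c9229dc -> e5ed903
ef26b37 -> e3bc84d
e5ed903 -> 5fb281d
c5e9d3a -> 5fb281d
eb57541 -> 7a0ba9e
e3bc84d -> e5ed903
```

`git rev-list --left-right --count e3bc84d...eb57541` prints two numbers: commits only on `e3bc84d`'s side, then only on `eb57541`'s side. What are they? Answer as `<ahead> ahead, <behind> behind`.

Reachable from e3bc84d: {5fb281d, e3bc84d, e5ed903}.
Reachable from eb57541: {5fb281d, 7a0ba9e, e3bc84d, e5ed903, eb57541, ef26b37}.
Only in e3bc84d's history (ahead): {} — 0.
Only in eb57541's history (behind): {7a0ba9e, eb57541, ef26b37} — 3.

0 ahead, 3 behind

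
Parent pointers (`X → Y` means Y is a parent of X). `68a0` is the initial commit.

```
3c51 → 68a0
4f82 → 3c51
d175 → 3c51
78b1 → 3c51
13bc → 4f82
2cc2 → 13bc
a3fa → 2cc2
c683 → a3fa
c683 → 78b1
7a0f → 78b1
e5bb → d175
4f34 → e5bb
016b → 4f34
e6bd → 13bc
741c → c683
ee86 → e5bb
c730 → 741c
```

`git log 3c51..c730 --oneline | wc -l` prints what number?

8

Reachable from c730: {13bc, 2cc2, 3c51, 4f82, 68a0, 741c, 78b1, a3fa, c683, c730}.
Reachable from 3c51: {3c51, 68a0}.
In c730's history but not 3c51's: {13bc, 2cc2, 4f82, 741c, 78b1, a3fa, c683, c730} — 8 commits.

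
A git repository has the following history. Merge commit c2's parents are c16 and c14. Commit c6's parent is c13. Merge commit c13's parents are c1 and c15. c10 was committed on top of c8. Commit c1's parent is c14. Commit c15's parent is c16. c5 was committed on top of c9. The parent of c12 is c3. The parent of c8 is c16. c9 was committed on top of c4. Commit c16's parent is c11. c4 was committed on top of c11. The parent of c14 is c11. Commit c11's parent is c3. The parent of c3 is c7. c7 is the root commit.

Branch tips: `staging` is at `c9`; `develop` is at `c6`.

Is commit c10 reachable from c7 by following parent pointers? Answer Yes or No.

No

Ancestors of c7: {c7}.
c10 is not in that set, so it is not an ancestor of c7.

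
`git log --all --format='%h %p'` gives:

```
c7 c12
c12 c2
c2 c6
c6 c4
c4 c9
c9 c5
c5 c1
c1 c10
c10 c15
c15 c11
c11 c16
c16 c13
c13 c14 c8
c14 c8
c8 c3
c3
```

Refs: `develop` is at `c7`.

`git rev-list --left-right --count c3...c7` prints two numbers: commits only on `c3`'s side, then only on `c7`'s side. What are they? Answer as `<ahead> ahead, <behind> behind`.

Reachable from c3: {c3}.
Reachable from c7: {c1, c10, c11, c12, c13, c14, c15, c16, c2, c3, c4, c5, c6, c7, c8, c9}.
Only in c3's history (ahead): {} — 0.
Only in c7's history (behind): {c1, c10, c11, c12, c13, c14, c15, c16, c2, c4, c5, c6, c7, c8, c9} — 15.

0 ahead, 15 behind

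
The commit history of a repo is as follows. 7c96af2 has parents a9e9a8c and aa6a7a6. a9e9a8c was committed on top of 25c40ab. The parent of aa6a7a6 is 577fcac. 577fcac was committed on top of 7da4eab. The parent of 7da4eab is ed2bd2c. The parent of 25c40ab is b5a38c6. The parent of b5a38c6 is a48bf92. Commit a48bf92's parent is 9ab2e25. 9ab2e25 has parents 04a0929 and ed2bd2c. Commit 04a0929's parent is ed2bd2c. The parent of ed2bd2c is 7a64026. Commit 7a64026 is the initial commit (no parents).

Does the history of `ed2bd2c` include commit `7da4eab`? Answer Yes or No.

Ancestors of ed2bd2c: {7a64026, ed2bd2c}.
7da4eab is not in that set, so it is not an ancestor of ed2bd2c.

No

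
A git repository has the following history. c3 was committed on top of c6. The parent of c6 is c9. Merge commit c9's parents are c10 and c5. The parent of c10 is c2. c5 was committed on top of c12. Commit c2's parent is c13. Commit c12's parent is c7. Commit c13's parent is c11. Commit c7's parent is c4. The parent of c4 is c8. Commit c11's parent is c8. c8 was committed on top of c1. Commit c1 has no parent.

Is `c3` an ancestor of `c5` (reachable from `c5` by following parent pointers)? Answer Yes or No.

Ancestors of c5: {c1, c12, c4, c5, c7, c8}.
c3 is not in that set, so it is not an ancestor of c5.

No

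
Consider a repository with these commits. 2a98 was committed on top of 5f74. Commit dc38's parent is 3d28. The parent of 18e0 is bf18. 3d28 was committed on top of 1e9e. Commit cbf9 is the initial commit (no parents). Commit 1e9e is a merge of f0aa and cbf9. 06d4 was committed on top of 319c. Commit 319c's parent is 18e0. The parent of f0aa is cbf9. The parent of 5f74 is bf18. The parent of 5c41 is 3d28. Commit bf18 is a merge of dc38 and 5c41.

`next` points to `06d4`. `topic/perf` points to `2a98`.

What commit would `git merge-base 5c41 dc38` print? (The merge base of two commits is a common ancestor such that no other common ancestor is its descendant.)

3d28

Ancestors of 5c41: {1e9e, 3d28, 5c41, cbf9, f0aa}.
Ancestors of dc38: {1e9e, 3d28, cbf9, dc38, f0aa}.
Common ancestors: {1e9e, 3d28, cbf9, f0aa}.
Among these, 3d28 is not an ancestor of any other common ancestor — it is the merge base.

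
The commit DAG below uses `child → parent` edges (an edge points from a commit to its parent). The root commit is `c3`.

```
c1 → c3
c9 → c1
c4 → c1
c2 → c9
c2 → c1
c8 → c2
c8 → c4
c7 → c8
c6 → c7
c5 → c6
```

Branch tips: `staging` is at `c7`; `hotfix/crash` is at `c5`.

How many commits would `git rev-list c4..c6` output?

Reachable from c6: {c1, c2, c3, c4, c6, c7, c8, c9}.
Reachable from c4: {c1, c3, c4}.
In c6's history but not c4's: {c2, c6, c7, c8, c9} — 5 commits.

5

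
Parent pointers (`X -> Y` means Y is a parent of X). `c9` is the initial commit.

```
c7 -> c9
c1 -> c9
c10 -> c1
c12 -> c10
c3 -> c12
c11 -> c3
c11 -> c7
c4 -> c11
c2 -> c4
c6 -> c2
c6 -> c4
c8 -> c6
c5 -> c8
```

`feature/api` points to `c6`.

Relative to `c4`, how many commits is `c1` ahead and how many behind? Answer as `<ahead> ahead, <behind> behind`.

Reachable from c1: {c1, c9}.
Reachable from c4: {c1, c10, c11, c12, c3, c4, c7, c9}.
Only in c1's history (ahead): {} — 0.
Only in c4's history (behind): {c10, c11, c12, c3, c4, c7} — 6.

0 ahead, 6 behind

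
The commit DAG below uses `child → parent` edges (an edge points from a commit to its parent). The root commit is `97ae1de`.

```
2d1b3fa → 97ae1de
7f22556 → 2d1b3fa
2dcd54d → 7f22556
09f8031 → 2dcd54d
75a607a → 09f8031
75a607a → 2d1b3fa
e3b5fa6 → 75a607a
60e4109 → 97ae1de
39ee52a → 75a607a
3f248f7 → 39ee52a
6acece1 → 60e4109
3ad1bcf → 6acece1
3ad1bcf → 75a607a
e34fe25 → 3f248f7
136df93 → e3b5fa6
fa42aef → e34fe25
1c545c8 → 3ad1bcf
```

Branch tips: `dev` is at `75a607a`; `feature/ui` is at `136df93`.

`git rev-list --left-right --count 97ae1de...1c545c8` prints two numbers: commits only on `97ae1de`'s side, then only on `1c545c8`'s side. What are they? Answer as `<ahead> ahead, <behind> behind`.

0 ahead, 9 behind

Reachable from 97ae1de: {97ae1de}.
Reachable from 1c545c8: {09f8031, 1c545c8, 2d1b3fa, 2dcd54d, 3ad1bcf, 60e4109, 6acece1, 75a607a, 7f22556, 97ae1de}.
Only in 97ae1de's history (ahead): {} — 0.
Only in 1c545c8's history (behind): {09f8031, 1c545c8, 2d1b3fa, 2dcd54d, 3ad1bcf, 60e4109, 6acece1, 75a607a, 7f22556} — 9.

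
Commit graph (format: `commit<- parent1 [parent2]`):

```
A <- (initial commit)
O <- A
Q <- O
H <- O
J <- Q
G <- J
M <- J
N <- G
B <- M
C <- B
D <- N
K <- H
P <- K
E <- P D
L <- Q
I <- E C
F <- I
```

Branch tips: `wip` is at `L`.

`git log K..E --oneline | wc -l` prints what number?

Reachable from E: {A, D, E, G, H, J, K, N, O, P, Q}.
Reachable from K: {A, H, K, O}.
In E's history but not K's: {D, E, G, J, N, P, Q} — 7 commits.

7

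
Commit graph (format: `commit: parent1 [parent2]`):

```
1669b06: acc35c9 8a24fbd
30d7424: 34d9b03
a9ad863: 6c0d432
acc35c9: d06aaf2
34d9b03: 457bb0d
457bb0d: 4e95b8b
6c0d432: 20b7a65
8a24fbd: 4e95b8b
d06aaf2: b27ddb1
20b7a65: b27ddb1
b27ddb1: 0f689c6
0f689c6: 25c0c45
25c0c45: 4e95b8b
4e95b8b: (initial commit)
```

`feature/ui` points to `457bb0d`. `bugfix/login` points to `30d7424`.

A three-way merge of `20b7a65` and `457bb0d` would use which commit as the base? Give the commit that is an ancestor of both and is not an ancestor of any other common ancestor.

Ancestors of 20b7a65: {0f689c6, 20b7a65, 25c0c45, 4e95b8b, b27ddb1}.
Ancestors of 457bb0d: {457bb0d, 4e95b8b}.
Common ancestors: {4e95b8b}.
The only common ancestor is 4e95b8b, so it is the merge base.

4e95b8b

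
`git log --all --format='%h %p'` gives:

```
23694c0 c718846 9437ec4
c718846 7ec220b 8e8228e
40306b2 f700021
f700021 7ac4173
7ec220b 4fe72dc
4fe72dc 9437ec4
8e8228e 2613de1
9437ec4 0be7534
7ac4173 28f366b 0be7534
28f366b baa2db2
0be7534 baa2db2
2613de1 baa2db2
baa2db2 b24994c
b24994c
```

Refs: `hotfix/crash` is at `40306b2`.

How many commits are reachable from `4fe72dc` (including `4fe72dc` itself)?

5

Walking parent pointers from 4fe72dc: reachable set = {0be7534, 4fe72dc, 9437ec4, b24994c, baa2db2}.
That is 5 commits.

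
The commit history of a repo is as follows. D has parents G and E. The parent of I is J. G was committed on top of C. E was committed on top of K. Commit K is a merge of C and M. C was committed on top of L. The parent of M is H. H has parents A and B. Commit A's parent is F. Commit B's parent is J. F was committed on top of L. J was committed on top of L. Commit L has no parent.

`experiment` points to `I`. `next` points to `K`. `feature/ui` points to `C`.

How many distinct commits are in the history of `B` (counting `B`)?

3

Walking parent pointers from B: reachable set = {B, J, L}.
That is 3 commits.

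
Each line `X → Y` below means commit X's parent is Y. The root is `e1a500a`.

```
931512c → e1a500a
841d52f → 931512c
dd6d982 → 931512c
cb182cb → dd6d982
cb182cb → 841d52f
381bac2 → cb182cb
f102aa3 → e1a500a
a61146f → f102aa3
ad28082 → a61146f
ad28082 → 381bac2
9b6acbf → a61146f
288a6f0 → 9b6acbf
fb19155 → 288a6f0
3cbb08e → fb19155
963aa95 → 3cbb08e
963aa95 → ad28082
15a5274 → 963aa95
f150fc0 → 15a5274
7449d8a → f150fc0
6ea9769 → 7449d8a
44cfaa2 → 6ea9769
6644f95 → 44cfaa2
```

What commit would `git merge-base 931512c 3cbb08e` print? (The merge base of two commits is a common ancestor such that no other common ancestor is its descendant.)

Ancestors of 931512c: {931512c, e1a500a}.
Ancestors of 3cbb08e: {288a6f0, 3cbb08e, 9b6acbf, a61146f, e1a500a, f102aa3, fb19155}.
Common ancestors: {e1a500a}.
The only common ancestor is e1a500a, so it is the merge base.

e1a500a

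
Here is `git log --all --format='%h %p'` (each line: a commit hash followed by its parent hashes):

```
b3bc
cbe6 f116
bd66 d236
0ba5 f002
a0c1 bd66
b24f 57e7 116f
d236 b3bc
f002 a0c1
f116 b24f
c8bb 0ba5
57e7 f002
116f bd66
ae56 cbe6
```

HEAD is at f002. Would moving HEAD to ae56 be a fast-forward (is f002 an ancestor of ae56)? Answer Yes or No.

A fast-forward from f002 to ae56 is possible iff f002 is an ancestor of ae56.
Ancestors of ae56: {116f, 57e7, a0c1, ae56, b24f, b3bc, bd66, cbe6, d236, f002, f116}.
f002 is among them, so fast-forward is possible.

Yes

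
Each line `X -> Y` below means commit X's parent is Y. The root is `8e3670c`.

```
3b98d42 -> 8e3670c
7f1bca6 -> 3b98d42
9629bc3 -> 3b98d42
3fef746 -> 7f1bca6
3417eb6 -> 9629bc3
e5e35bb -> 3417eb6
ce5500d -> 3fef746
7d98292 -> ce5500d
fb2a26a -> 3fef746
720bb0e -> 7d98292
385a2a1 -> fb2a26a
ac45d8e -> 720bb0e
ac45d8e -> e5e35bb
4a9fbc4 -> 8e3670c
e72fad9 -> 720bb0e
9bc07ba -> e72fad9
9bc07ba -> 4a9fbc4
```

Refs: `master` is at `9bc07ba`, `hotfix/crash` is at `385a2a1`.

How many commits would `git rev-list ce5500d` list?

Walking parent pointers from ce5500d: reachable set = {3b98d42, 3fef746, 7f1bca6, 8e3670c, ce5500d}.
That is 5 commits.

5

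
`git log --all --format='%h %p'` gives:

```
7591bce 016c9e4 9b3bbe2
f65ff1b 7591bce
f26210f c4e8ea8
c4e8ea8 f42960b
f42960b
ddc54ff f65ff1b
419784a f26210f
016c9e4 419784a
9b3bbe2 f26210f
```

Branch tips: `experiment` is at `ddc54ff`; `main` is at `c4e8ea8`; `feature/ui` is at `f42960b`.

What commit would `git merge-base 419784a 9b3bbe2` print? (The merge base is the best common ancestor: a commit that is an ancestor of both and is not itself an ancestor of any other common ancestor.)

f26210f

Ancestors of 419784a: {419784a, c4e8ea8, f26210f, f42960b}.
Ancestors of 9b3bbe2: {9b3bbe2, c4e8ea8, f26210f, f42960b}.
Common ancestors: {c4e8ea8, f26210f, f42960b}.
Among these, f26210f is not an ancestor of any other common ancestor — it is the merge base.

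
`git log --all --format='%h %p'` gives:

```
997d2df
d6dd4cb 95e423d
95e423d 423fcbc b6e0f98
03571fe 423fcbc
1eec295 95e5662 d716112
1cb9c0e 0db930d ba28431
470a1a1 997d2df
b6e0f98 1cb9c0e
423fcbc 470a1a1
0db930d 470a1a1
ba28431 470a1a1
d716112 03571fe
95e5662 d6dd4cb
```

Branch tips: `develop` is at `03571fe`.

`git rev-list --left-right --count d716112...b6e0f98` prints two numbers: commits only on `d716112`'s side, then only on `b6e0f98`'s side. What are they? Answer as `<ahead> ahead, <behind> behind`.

Reachable from d716112: {03571fe, 423fcbc, 470a1a1, 997d2df, d716112}.
Reachable from b6e0f98: {0db930d, 1cb9c0e, 470a1a1, 997d2df, b6e0f98, ba28431}.
Only in d716112's history (ahead): {03571fe, 423fcbc, d716112} — 3.
Only in b6e0f98's history (behind): {0db930d, 1cb9c0e, b6e0f98, ba28431} — 4.

3 ahead, 4 behind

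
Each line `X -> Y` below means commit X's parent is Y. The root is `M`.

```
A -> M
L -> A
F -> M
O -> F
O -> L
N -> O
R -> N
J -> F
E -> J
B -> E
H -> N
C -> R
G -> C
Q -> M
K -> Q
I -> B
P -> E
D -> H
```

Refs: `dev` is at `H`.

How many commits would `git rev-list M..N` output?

Reachable from N: {A, F, L, M, N, O}.
Reachable from M: {M}.
In N's history but not M's: {A, F, L, N, O} — 5 commits.

5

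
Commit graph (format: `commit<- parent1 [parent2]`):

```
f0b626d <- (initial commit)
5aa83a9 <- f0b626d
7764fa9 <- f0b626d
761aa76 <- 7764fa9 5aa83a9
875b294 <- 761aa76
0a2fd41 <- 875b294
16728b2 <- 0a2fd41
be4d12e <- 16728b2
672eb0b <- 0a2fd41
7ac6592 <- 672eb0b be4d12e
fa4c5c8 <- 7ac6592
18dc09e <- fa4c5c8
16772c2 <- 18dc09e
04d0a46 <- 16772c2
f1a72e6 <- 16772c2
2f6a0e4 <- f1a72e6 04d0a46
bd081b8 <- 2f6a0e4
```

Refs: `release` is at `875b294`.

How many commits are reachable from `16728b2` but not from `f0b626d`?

6

Reachable from 16728b2: {0a2fd41, 16728b2, 5aa83a9, 761aa76, 7764fa9, 875b294, f0b626d}.
Reachable from f0b626d: {f0b626d}.
In 16728b2's history but not f0b626d's: {0a2fd41, 16728b2, 5aa83a9, 761aa76, 7764fa9, 875b294} — 6 commits.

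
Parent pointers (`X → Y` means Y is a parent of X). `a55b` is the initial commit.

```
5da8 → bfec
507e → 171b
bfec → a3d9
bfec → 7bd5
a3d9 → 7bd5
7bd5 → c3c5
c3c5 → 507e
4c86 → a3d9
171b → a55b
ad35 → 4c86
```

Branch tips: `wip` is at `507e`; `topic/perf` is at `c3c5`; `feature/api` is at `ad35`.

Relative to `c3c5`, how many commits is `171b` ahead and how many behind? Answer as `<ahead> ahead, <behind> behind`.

0 ahead, 2 behind

Reachable from 171b: {171b, a55b}.
Reachable from c3c5: {171b, 507e, a55b, c3c5}.
Only in 171b's history (ahead): {} — 0.
Only in c3c5's history (behind): {507e, c3c5} — 2.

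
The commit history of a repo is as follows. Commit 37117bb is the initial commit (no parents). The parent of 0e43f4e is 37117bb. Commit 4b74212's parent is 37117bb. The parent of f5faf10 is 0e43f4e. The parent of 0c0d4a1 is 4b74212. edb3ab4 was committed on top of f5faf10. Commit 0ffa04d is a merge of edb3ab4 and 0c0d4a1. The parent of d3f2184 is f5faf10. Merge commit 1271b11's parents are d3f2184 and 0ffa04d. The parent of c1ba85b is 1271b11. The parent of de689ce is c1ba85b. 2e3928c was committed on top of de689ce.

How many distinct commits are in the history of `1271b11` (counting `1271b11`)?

Walking parent pointers from 1271b11: reachable set = {0c0d4a1, 0e43f4e, 0ffa04d, 1271b11, 37117bb, 4b74212, d3f2184, edb3ab4, f5faf10}.
That is 9 commits.

9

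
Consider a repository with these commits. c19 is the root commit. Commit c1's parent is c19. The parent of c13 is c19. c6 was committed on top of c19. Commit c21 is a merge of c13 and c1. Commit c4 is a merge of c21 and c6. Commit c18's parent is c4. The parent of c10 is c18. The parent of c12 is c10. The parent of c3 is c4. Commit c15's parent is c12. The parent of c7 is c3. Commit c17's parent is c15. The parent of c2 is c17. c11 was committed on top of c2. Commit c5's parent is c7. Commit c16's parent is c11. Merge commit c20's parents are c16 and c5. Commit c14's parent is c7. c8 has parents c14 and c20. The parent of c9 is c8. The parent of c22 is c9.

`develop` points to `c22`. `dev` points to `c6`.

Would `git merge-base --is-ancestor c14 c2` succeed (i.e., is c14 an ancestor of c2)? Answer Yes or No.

No

Ancestors of c2: {c1, c10, c12, c13, c15, c17, c18, c19, c2, c21, c4, c6}.
c14 is not in that set, so it is not an ancestor of c2.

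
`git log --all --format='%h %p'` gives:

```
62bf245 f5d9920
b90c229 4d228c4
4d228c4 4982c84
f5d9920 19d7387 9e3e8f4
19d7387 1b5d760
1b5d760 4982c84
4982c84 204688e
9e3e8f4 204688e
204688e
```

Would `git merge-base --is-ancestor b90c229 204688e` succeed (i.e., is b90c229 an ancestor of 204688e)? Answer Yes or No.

Ancestors of 204688e: {204688e}.
b90c229 is not in that set, so it is not an ancestor of 204688e.

No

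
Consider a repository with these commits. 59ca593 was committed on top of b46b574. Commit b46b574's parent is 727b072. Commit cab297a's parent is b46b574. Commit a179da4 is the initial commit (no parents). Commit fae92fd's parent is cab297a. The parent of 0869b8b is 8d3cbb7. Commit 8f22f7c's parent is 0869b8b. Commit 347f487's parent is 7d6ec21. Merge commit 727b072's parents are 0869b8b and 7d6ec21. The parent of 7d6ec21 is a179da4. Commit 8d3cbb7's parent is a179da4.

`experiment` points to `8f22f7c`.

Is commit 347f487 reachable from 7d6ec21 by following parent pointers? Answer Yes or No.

Ancestors of 7d6ec21: {7d6ec21, a179da4}.
347f487 is not in that set, so it is not an ancestor of 7d6ec21.

No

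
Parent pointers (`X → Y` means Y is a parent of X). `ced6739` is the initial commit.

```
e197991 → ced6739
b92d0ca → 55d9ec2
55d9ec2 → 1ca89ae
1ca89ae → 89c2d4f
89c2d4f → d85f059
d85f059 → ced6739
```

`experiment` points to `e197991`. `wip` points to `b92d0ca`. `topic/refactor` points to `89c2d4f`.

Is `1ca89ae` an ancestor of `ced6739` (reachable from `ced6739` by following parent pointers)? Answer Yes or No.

Ancestors of ced6739: {ced6739}.
1ca89ae is not in that set, so it is not an ancestor of ced6739.

No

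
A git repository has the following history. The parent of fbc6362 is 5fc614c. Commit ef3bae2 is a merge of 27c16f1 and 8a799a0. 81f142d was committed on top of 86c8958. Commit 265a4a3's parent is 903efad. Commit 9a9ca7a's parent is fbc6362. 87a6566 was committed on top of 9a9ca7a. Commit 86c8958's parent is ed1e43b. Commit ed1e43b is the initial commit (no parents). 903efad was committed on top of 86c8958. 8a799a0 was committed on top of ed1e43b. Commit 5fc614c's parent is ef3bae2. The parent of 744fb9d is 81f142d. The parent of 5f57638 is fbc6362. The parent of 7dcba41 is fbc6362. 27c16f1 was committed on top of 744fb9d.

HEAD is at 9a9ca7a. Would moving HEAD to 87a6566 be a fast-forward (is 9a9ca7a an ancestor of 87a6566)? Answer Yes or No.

Yes

A fast-forward from 9a9ca7a to 87a6566 is possible iff 9a9ca7a is an ancestor of 87a6566.
Ancestors of 87a6566: {27c16f1, 5fc614c, 744fb9d, 81f142d, 86c8958, 87a6566, 8a799a0, 9a9ca7a, ed1e43b, ef3bae2, fbc6362}.
9a9ca7a is among them, so fast-forward is possible.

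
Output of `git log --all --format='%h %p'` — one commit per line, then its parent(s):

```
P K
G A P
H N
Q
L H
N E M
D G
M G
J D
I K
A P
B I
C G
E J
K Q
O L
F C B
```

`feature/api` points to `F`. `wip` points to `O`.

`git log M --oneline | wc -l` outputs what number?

6

Walking parent pointers from M: reachable set = {A, G, K, M, P, Q}.
That is 6 commits.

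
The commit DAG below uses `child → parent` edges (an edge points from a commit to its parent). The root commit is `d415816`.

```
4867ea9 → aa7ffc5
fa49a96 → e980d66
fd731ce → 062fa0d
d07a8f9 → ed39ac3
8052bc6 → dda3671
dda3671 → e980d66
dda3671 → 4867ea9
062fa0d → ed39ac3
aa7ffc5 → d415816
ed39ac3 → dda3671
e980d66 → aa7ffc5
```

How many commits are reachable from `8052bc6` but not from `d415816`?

5

Reachable from 8052bc6: {4867ea9, 8052bc6, aa7ffc5, d415816, dda3671, e980d66}.
Reachable from d415816: {d415816}.
In 8052bc6's history but not d415816's: {4867ea9, 8052bc6, aa7ffc5, dda3671, e980d66} — 5 commits.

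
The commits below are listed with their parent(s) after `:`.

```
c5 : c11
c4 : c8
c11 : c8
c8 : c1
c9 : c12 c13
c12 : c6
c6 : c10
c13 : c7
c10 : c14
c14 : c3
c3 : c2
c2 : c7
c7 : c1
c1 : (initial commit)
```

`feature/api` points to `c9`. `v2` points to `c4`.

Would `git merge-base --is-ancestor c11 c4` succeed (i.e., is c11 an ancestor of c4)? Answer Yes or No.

No

Ancestors of c4: {c1, c4, c8}.
c11 is not in that set, so it is not an ancestor of c4.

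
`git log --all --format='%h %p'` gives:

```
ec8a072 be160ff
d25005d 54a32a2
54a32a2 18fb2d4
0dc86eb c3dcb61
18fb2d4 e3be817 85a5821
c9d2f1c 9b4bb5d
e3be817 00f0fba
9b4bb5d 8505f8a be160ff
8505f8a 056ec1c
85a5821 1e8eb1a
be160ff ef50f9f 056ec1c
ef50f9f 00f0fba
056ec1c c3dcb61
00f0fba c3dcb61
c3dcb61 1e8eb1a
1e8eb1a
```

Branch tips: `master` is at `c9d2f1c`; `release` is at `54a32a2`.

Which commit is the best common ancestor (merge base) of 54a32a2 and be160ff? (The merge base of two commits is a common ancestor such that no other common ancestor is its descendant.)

Ancestors of 54a32a2: {00f0fba, 18fb2d4, 1e8eb1a, 54a32a2, 85a5821, c3dcb61, e3be817}.
Ancestors of be160ff: {00f0fba, 056ec1c, 1e8eb1a, be160ff, c3dcb61, ef50f9f}.
Common ancestors: {00f0fba, 1e8eb1a, c3dcb61}.
Among these, 00f0fba is not an ancestor of any other common ancestor — it is the merge base.

00f0fba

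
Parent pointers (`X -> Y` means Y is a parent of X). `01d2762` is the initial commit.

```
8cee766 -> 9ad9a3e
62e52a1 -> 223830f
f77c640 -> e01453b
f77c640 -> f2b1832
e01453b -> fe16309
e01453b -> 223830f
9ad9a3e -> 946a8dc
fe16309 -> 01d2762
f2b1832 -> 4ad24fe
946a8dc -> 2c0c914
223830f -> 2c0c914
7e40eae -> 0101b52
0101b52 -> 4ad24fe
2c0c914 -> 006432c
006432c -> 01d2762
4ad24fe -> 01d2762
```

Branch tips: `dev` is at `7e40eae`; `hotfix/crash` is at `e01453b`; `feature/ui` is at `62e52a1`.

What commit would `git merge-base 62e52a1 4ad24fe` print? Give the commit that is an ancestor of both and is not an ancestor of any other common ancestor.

Ancestors of 62e52a1: {006432c, 01d2762, 223830f, 2c0c914, 62e52a1}.
Ancestors of 4ad24fe: {01d2762, 4ad24fe}.
Common ancestors: {01d2762}.
The only common ancestor is 01d2762, so it is the merge base.

01d2762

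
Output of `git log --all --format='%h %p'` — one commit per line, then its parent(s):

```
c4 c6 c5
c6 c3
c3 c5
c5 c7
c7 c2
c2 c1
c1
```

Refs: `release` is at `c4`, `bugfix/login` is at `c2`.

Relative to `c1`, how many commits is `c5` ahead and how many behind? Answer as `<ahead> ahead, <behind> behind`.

Reachable from c5: {c1, c2, c5, c7}.
Reachable from c1: {c1}.
Only in c5's history (ahead): {c2, c5, c7} — 3.
Only in c1's history (behind): {} — 0.

3 ahead, 0 behind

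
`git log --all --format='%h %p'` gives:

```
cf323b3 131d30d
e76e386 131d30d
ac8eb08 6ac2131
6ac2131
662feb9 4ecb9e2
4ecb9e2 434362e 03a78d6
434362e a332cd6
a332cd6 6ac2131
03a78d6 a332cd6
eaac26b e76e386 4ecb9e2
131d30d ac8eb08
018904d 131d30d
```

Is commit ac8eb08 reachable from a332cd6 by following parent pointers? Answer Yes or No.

Ancestors of a332cd6: {6ac2131, a332cd6}.
ac8eb08 is not in that set, so it is not an ancestor of a332cd6.

No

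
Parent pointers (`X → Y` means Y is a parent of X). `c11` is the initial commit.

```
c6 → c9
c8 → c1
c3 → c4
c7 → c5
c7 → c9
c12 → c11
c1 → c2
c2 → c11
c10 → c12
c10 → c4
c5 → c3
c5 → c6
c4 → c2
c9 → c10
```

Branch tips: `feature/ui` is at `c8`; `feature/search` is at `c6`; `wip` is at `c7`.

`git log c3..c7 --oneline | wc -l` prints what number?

Reachable from c7: {c10, c11, c12, c2, c3, c4, c5, c6, c7, c9}.
Reachable from c3: {c11, c2, c3, c4}.
In c7's history but not c3's: {c10, c12, c5, c6, c7, c9} — 6 commits.

6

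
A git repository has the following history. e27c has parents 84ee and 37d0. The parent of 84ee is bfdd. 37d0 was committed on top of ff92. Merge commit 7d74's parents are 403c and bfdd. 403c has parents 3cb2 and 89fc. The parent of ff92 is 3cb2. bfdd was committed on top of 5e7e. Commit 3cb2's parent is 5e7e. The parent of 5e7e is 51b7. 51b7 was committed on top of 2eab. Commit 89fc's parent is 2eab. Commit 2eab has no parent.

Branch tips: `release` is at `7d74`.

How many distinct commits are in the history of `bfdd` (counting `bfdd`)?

4

Walking parent pointers from bfdd: reachable set = {2eab, 51b7, 5e7e, bfdd}.
That is 4 commits.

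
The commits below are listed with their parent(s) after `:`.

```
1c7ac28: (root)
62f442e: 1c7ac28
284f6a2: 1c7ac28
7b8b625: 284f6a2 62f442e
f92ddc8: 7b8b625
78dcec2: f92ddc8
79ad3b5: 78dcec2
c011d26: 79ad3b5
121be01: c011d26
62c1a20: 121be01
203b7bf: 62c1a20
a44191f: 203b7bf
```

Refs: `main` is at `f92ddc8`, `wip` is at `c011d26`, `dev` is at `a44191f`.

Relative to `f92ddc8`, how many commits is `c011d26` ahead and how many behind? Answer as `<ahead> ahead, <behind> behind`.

Reachable from c011d26: {1c7ac28, 284f6a2, 62f442e, 78dcec2, 79ad3b5, 7b8b625, c011d26, f92ddc8}.
Reachable from f92ddc8: {1c7ac28, 284f6a2, 62f442e, 7b8b625, f92ddc8}.
Only in c011d26's history (ahead): {78dcec2, 79ad3b5, c011d26} — 3.
Only in f92ddc8's history (behind): {} — 0.

3 ahead, 0 behind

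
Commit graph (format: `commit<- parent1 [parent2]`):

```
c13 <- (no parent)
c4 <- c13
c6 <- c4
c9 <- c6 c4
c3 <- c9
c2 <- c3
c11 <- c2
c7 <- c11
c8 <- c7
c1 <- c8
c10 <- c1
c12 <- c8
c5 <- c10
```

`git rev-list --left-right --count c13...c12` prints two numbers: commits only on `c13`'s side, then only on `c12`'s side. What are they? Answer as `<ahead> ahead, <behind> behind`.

0 ahead, 9 behind

Reachable from c13: {c13}.
Reachable from c12: {c11, c12, c13, c2, c3, c4, c6, c7, c8, c9}.
Only in c13's history (ahead): {} — 0.
Only in c12's history (behind): {c11, c12, c2, c3, c4, c6, c7, c8, c9} — 9.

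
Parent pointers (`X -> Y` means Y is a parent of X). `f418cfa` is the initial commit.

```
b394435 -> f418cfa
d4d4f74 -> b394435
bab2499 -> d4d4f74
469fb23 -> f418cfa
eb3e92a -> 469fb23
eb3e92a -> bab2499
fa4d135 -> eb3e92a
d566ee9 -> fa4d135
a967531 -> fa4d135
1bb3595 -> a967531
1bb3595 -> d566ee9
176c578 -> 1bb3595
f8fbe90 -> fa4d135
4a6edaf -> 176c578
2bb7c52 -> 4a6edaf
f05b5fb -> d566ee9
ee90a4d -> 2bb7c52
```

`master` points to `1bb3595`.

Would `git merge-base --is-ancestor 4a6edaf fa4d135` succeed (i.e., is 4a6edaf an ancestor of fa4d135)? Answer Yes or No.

No

Ancestors of fa4d135: {469fb23, b394435, bab2499, d4d4f74, eb3e92a, f418cfa, fa4d135}.
4a6edaf is not in that set, so it is not an ancestor of fa4d135.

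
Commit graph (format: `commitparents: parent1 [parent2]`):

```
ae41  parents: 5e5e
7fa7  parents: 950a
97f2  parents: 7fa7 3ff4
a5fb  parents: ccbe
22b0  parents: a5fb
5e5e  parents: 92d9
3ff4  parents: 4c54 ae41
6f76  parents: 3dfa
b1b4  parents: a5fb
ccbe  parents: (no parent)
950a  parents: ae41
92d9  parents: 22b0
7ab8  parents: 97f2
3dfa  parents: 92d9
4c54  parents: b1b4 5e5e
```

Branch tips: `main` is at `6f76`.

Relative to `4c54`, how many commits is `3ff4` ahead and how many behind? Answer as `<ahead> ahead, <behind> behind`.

2 ahead, 0 behind

Reachable from 3ff4: {22b0, 3ff4, 4c54, 5e5e, 92d9, a5fb, ae41, b1b4, ccbe}.
Reachable from 4c54: {22b0, 4c54, 5e5e, 92d9, a5fb, b1b4, ccbe}.
Only in 3ff4's history (ahead): {3ff4, ae41} — 2.
Only in 4c54's history (behind): {} — 0.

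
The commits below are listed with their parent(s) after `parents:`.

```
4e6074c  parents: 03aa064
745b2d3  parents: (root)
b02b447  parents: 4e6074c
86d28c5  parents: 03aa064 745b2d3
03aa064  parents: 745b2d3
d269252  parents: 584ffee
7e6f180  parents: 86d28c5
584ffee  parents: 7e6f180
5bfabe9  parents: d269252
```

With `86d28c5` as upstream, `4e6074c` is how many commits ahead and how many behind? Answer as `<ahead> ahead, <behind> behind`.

Reachable from 4e6074c: {03aa064, 4e6074c, 745b2d3}.
Reachable from 86d28c5: {03aa064, 745b2d3, 86d28c5}.
Only in 4e6074c's history (ahead): {4e6074c} — 1.
Only in 86d28c5's history (behind): {86d28c5} — 1.

1 ahead, 1 behind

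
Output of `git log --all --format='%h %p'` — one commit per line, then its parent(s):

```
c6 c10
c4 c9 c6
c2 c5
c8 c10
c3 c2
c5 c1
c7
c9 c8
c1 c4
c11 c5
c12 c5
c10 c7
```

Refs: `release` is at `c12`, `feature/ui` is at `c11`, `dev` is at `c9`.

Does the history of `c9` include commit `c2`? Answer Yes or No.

Ancestors of c9: {c10, c7, c8, c9}.
c2 is not in that set, so it is not an ancestor of c9.

No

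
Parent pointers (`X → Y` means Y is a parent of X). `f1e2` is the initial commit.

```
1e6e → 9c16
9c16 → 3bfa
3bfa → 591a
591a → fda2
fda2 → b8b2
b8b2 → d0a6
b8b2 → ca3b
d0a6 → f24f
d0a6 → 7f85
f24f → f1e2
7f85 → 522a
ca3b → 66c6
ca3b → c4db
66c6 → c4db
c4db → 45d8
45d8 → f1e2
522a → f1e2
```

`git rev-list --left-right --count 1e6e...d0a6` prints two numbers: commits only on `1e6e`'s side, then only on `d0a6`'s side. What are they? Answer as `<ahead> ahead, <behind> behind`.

10 ahead, 0 behind

Reachable from 1e6e: {1e6e, 3bfa, 45d8, 522a, 591a, 66c6, 7f85, 9c16, b8b2, c4db, ca3b, d0a6, f1e2, f24f, fda2}.
Reachable from d0a6: {522a, 7f85, d0a6, f1e2, f24f}.
Only in 1e6e's history (ahead): {1e6e, 3bfa, 45d8, 591a, 66c6, 9c16, b8b2, c4db, ca3b, fda2} — 10.
Only in d0a6's history (behind): {} — 0.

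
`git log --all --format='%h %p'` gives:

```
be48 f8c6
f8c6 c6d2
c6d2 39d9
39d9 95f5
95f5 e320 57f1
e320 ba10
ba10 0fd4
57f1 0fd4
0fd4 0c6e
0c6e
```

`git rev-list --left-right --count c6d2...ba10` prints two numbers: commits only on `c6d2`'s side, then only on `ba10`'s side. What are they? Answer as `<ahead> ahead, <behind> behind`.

5 ahead, 0 behind

Reachable from c6d2: {0c6e, 0fd4, 39d9, 57f1, 95f5, ba10, c6d2, e320}.
Reachable from ba10: {0c6e, 0fd4, ba10}.
Only in c6d2's history (ahead): {39d9, 57f1, 95f5, c6d2, e320} — 5.
Only in ba10's history (behind): {} — 0.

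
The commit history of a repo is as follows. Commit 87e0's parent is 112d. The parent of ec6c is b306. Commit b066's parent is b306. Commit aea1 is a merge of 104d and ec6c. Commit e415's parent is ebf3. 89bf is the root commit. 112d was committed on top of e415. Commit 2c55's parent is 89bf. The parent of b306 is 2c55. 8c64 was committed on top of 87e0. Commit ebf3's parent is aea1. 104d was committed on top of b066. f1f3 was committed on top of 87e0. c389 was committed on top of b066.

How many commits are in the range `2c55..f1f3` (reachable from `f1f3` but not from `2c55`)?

Reachable from f1f3: {104d, 112d, 2c55, 87e0, 89bf, aea1, b066, b306, e415, ebf3, ec6c, f1f3}.
Reachable from 2c55: {2c55, 89bf}.
In f1f3's history but not 2c55's: {104d, 112d, 87e0, aea1, b066, b306, e415, ebf3, ec6c, f1f3} — 10 commits.

10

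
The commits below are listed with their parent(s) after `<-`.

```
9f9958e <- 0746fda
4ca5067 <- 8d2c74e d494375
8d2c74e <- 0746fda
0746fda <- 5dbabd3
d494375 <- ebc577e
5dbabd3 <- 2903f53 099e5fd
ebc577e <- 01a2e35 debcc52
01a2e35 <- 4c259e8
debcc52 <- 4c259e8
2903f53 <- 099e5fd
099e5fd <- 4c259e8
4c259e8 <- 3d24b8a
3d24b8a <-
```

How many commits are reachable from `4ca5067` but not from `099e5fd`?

Reachable from 4ca5067: {01a2e35, 0746fda, 099e5fd, 2903f53, 3d24b8a, 4c259e8, 4ca5067, 5dbabd3, 8d2c74e, d494375, debcc52, ebc577e}.
Reachable from 099e5fd: {099e5fd, 3d24b8a, 4c259e8}.
In 4ca5067's history but not 099e5fd's: {01a2e35, 0746fda, 2903f53, 4ca5067, 5dbabd3, 8d2c74e, d494375, debcc52, ebc577e} — 9 commits.

9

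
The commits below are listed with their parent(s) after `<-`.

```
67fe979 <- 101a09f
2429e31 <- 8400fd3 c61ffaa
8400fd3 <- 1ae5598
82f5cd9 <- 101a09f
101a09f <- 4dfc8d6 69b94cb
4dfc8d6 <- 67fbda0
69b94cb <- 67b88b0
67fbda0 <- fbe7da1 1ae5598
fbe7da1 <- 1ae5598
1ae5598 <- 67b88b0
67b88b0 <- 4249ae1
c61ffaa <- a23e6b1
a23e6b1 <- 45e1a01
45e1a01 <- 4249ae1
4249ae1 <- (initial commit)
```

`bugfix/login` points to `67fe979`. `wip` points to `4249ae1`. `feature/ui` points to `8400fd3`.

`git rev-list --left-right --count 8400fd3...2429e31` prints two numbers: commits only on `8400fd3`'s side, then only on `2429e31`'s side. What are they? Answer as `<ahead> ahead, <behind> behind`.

Reachable from 8400fd3: {1ae5598, 4249ae1, 67b88b0, 8400fd3}.
Reachable from 2429e31: {1ae5598, 2429e31, 4249ae1, 45e1a01, 67b88b0, 8400fd3, a23e6b1, c61ffaa}.
Only in 8400fd3's history (ahead): {} — 0.
Only in 2429e31's history (behind): {2429e31, 45e1a01, a23e6b1, c61ffaa} — 4.

0 ahead, 4 behind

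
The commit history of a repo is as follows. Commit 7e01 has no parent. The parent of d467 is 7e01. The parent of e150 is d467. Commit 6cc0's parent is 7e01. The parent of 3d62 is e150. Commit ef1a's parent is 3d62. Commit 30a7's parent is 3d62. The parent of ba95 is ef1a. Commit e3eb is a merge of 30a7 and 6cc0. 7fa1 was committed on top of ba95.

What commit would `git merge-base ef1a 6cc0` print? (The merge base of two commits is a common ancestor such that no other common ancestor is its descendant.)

Ancestors of ef1a: {3d62, 7e01, d467, e150, ef1a}.
Ancestors of 6cc0: {6cc0, 7e01}.
Common ancestors: {7e01}.
The only common ancestor is 7e01, so it is the merge base.

7e01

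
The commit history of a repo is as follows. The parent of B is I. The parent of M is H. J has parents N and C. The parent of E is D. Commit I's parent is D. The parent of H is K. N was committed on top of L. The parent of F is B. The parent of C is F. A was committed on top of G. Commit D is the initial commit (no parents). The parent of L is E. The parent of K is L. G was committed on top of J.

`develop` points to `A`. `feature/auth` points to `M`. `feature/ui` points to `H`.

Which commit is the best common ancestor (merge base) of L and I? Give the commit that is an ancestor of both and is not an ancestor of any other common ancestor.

Ancestors of L: {D, E, L}.
Ancestors of I: {D, I}.
Common ancestors: {D}.
The only common ancestor is D, so it is the merge base.

D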